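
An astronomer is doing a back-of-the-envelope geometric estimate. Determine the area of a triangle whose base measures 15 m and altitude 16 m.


Shape: triangle
Base b = 15 m, Height h = 16 m
Formula: A = (1/2) * b * h
A = 0.5 * 15 * 16
A = 0.5 * 240
A = 120
120 m^2


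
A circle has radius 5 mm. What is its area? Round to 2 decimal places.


Shape: circle
Radius r = 5 mm
Formula: A = pi * r^2
r^2 = 5^2 = 25
A = pi * 25
A = 78.54
78.54 mm^2


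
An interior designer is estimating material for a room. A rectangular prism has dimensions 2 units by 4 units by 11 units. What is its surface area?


Shape: rectangular prism
l = 2 units, w = 4 units, h = 11 units
Formula: SA = 2(lw + lh + wh)
lw = 8, lh = 22, wh = 44
lw + lh + wh = 74
SA = 2 * 74
SA = 148
148 units^2


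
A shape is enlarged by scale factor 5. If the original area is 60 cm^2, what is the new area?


Linear scale factor k = 5
Original area = 60 cm^2
Rule: under a linear scaling by k, areas scale by k^2.
k^2 = 5^2 = 25
New area = 60 * 25
New area = 1500
1500 cm^2


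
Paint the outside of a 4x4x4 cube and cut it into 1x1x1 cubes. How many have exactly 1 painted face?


Large cube: 4 x 4 x 4, cut into unit cubes.
n = 4, so n - 2 = 2
Cubes with 1 painted face lie in the interior of each face.
A cube has 6 faces; each contributes (n - 2)^2 = 4 such cubes.
Count = 6 * 4 = 24
24 unit cubes


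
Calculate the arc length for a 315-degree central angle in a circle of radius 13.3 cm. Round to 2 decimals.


Shape: circular arc
Radius r = 13.3 cm, Angle = 315 degrees
Formula: L = (angle/360) * 2 * pi * r
2 * pi * r = 26.6 * pi
L = (315/360) * 26.6 * pi
L = 23.275 * pi
L = 73.12
73.12 cm


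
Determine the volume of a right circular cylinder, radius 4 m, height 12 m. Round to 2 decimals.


Shape: cylinder
Radius r = 4 m, Height h = 12 m
Formula: V = pi * r^2 * h
r^2 = 16
V = pi * 16 * 12
V = 192 * pi
V = 603.19
603.19 m^3


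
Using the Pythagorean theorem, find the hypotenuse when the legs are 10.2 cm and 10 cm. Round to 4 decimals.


Shape: right triangle
Legs a = 10.2 cm, b = 10 cm
Formula: c = sqrt(a^2 + b^2)
a^2 = 104.04, b^2 = 100
a^2 + b^2 = 204.04
c = sqrt(204.04)
c = 14.2843
14.2843 cm


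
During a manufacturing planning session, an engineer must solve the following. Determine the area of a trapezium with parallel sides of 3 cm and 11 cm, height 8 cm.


Shape: trapezoid
Parallel sides a = 3 cm, b = 11 cm; Height h = 8 cm
Formula: A = (a + b) * h / 2
a + b = 3 + 11 = 14
A = 14 * 8 / 2
A = 112 / 2
A = 56
56 cm^2


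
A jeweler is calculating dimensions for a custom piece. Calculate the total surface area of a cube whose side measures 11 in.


Shape: cube
Side s = 11 in
A cube has 6 square faces.
Formula: SA = 6 * s^2
s^2 = 121
SA = 6 * 121
SA = 726
726 in^2


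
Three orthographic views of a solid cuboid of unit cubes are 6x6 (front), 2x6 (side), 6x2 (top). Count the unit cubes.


Orthographic views of a solid rectangular block:
Front view 6 x 6 -> length = 6, height = 6
Side view 2 x 6 -> width = 2, height = 6 (consistent)
Top view 6 x 2 -> confirms length = 6, width = 2
The block is 6 x 2 x 6.
Total unit cubes = 6 * 2 * 6 = 72
72 unit cubes


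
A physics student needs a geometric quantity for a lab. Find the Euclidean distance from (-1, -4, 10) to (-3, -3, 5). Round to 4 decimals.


3D distance between two points
P1 = (-1, -4, 10), P2 = (-3, -3, 5)
Formula: d = sqrt((x2-x1)^2 + (y2-y1)^2 + (z2-z1)^2)
dx = -3 - -1 = -2
dy = -3 - -4 = 1
dz = 5 - 10 = -5
dx^2 + dy^2 + dz^2 = 4 + 1 + 25 = 30
d = sqrt(30)
d = 5.4772
5.4772 units


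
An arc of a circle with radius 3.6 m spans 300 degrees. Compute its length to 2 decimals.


Shape: circular arc
Radius r = 3.6 m, Angle = 300 degrees
Formula: L = (angle/360) * 2 * pi * r
2 * pi * r = 7.2 * pi
L = (300/360) * 7.2 * pi
L = 6 * pi
L = 18.85
18.85 m


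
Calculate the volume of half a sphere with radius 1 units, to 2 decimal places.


Shape: hemisphere (half of a sphere)
Radius r = 1 units
Formula: V = (1/2) * (4/3) * pi * r^3 = (2/3) * pi * r^3
r^3 = 1
(2/3) * 1 = 0.666667
V = 0.666667 * pi
V = 2.09
2.09 units^3


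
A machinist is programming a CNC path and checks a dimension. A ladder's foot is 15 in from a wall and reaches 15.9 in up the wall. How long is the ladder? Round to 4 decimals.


Shape: right triangle
Legs a = 15 in, b = 15.9 in
Formula: c = sqrt(a^2 + b^2)
a^2 = 225, b^2 = 252.81
a^2 + b^2 = 477.81
c = sqrt(477.81)
c = 21.8589
21.8589 in


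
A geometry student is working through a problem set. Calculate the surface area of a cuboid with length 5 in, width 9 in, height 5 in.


Shape: rectangular prism
l = 5 in, w = 9 in, h = 5 in
Formula: SA = 2(lw + lh + wh)
lw = 45, lh = 25, wh = 45
lw + lh + wh = 115
SA = 2 * 115
SA = 230
230 in^2


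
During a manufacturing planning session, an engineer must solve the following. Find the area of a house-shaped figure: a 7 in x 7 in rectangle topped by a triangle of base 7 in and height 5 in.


Composite shape: rectangle + triangle
Rectangle area = 7 * 7 = 49
Triangle area = 0.5 * 7 * 5 = 17.5
Total = 49 + 17.5
Total = 66.5
66.5 in^2


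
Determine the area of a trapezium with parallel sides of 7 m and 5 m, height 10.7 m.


Shape: trapezoid
Parallel sides a = 7 m, b = 5 m; Height h = 10.7 m
Formula: A = (a + b) * h / 2
a + b = 7 + 5 = 12
A = 12 * 10.7 / 2
A = 128.4 / 2
A = 64.2
64.2 m^2


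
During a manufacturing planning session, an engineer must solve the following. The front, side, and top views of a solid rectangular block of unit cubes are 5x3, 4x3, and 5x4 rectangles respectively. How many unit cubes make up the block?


Orthographic views of a solid rectangular block:
Front view 5 x 3 -> length = 5, height = 3
Side view 4 x 3 -> width = 4, height = 3 (consistent)
Top view 5 x 4 -> confirms length = 5, width = 4
The block is 5 x 4 x 3.
Total unit cubes = 5 * 4 * 3 = 60
60 unit cubes


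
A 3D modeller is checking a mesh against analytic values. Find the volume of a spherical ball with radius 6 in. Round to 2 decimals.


Shape: sphere
Radius r = 6 in
Formula: V = (4/3) * pi * r^3
r^3 = 216
(4/3) * 216 = 288
V = 288 * pi
V = 904.78
904.78 in^3


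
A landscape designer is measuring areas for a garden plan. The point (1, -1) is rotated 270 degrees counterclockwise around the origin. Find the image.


Transformation: rotation about the origin
Original point: (1, -1)
Rule for 270 deg counterclockwise: (x, y) -> (y, -x)
Apply: (1, -1) -> (-1, -1)
(-1, -1)


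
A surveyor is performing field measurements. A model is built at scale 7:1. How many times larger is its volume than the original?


Linear scale factor k = 7
Rule: under a linear scaling by k, volumes scale by k^3.
k^3 = 7 * 7 * 7
k^3 = 49 * 7
k^3 = 343
Volume scales by a factor of 343.
343 (dimensionless)


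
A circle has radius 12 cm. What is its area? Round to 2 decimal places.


Shape: circle
Radius r = 12 cm
Formula: A = pi * r^2
r^2 = 12^2 = 144
A = pi * 144
A = 452.39
452.39 cm^2


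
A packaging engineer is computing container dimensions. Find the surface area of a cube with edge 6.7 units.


Shape: cube
Side s = 6.7 units
A cube has 6 square faces.
Formula: SA = 6 * s^2
s^2 = 44.89
SA = 6 * 44.89
SA = 269.34
269.34 units^2


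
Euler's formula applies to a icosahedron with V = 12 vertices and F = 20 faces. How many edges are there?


Polyhedron: icosahedron
Euler's formula for convex polyhedra: V - E + F = 2
Given: V = 12 vertices and F = 20 faces
Solve for E:
E = V + F - 2 = 12 + 20 - 2 = 30
30 edges


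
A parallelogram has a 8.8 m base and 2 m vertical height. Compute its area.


Shape: parallelogram
Base b = 8.8 m, Height h = 2 m
Formula: A = b * h
A = 8.8 * 2
A = 17.6
17.6 m^2


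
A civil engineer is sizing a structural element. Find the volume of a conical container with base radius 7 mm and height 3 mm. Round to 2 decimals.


Shape: cone
Radius r = 7 mm, Height h = 3 mm
Formula: V = (1/3) * pi * r^2 * h
r^2 = 49
pi * r^2 * h = pi * 49 * 3 = 147 * pi
V = 147 * pi / 3
V = 153.94
153.94 mm^3


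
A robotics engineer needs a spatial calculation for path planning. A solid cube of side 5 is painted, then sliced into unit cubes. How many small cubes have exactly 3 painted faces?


Large cube: 5 x 5 x 5, cut into unit cubes.
Cubes with 3 painted faces are at the corners. A cube always has 8 corners.
Count = 8
8 unit cubes


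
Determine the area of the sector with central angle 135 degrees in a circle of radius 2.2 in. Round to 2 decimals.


Shape: circular sector
Radius r = 2.2 in, Angle = 135 degrees
Formula: A = (angle/360) * pi * r^2
r^2 = 4.84
Fraction of circle = 135/360
A = (135/360) * pi * 4.84
A = 1.815 * pi
A = 5.7
5.7 in^2


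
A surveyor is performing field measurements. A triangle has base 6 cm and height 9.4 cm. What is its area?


Shape: triangle
Base b = 6 cm, Height h = 9.4 cm
Formula: A = (1/2) * b * h
A = 0.5 * 6 * 9.4
A = 0.5 * 56.4
A = 28.2
28.2 cm^2


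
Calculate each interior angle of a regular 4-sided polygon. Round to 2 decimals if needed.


Shape: regular square (4 sides)
Formula: interior angle = (n - 2) * 180 / n
(n - 2) = 2
(n - 2) * 180 = 360
angle = 360 / 4
angle = 90
90 degrees


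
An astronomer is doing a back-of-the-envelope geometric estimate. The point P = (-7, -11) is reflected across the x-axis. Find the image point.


Transformation: reflection
Original point: (-7, -11)
Rule for reflection over the x-axis: (x, y) -> (x, -y)
Apply: (-7, -11) -> (-7, 11)
(-7, 11)


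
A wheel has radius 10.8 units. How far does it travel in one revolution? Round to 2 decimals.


Shape: circle
Radius r = 10.8 units
Formula: C = 2 * pi * r
C = 2 * pi * 10.8
C = 21.6 * pi
C = 67.86
67.86 units


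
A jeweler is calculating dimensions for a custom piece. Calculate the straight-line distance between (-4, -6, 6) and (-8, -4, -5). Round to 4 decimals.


3D distance between two points
P1 = (-4, -6, 6), P2 = (-8, -4, -5)
Formula: d = sqrt((x2-x1)^2 + (y2-y1)^2 + (z2-z1)^2)
dx = -8 - -4 = -4
dy = -4 - -6 = 2
dz = -5 - 6 = -11
dx^2 + dy^2 + dz^2 = 16 + 4 + 121 = 141
d = sqrt(141)
d = 11.8743
11.8743 units


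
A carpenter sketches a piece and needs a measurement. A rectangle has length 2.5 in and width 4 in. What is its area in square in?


Shape: rectangle
Length l = 2.5 in, Width w = 4 in
Formula: A = l * w
A = 2.5 * 4
A = 10
10 in^2


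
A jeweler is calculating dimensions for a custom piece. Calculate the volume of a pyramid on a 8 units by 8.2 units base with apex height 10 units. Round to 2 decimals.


Shape: rectangular pyramid
Base: 8 units x 8.2 units, Height h = 10 units
Formula: V = (1/3) * base_area * h
base_area = 8 * 8.2 = 65.6
base_area * h = 65.6 * 10 = 656
V = 656 / 3
V = 218.67
218.67 units^3


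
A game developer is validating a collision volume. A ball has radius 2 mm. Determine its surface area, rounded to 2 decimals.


Shape: sphere
Radius r = 2 mm
Formula: SA = 4 * pi * r^2
r^2 = 4
SA = 4 * pi * 4
SA = 16 * pi
SA = 50.27
50.27 mm^2


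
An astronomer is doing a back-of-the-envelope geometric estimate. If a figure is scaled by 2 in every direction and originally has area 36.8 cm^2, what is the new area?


Linear scale factor k = 2
Original area = 36.8 cm^2
Rule: under a linear scaling by k, areas scale by k^2.
k^2 = 2^2 = 4
New area = 36.8 * 4
New area = 147.2
147.2 cm^2


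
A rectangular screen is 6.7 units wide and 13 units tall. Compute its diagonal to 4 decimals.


Shape: rectangle (diagonal via Pythagoras)
Sides: 6.7 units and 13 units
Formula: d = sqrt(l^2 + w^2)
l^2 = 44.89, w^2 = 169
l^2 + w^2 = 213.89
d = sqrt(213.89)
d = 14.625
14.625 units


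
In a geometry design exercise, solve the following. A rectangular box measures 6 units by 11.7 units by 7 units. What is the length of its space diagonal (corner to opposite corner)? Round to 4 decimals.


Shape: rectangular box (space diagonal)
l = 6 units, w = 11.7 units, h = 7 units
Visualize: the diagonal of the base, then a right triangle with that diagonal and the height.
Formula: d = sqrt(l^2 + w^2 + h^2)
l^2 + w^2 + h^2 = 36 + 136.89 + 49 = 221.89
d = sqrt(221.89)
d = 14.896
14.896 units


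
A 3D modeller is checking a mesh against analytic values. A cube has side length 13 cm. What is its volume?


Shape: cube
Side s = 13 cm
Formula: V = s^3
V = 13 * 13 * 13
V = 169 * 13
V = 2197
2197 cm^3


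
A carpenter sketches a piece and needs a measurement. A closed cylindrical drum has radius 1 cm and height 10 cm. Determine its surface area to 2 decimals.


Shape: closed cylinder
Radius r = 1 cm, Height h = 10 cm
Formula: SA = 2*pi*r^2 + 2*pi*r*h = 2*pi*r*(r + h)
r + h = 11
2 * r * (r + h) = 2 * 1 * 11 = 22
SA = 22 * pi
SA = 69.12
69.12 cm^2


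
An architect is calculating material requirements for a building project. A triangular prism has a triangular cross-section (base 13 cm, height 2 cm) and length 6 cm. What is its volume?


Shape: triangular prism
Triangle base = 13 cm, triangle height = 2 cm, prism length L = 6 cm
Formula: V = (1/2 * b * h_tri) * L
Cross-section area = 0.5 * 13 * 2 = 13
V = 13 * 6
V = 78
78 cm^3


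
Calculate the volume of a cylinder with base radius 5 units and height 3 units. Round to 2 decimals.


Shape: cylinder
Radius r = 5 units, Height h = 3 units
Formula: V = pi * r^2 * h
r^2 = 25
V = pi * 25 * 3
V = 75 * pi
V = 235.62
235.62 units^3


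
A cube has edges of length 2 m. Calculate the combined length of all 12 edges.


Shape: cube
Side s = 2 m
A cube has 12 edges, all equal.
Formula: total edge length = 12 * s
Total = 12 * 2
Total = 24
24 m


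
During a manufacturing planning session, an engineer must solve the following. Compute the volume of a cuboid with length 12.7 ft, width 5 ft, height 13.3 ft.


Shape: rectangular prism
l = 12.7 ft, w = 5 ft, h = 13.3 ft
Formula: V = l * w * h
V = 12.7 * 5 * 13.3
V = 63.5 * 13.3
V = 844.55
844.55 ft^3


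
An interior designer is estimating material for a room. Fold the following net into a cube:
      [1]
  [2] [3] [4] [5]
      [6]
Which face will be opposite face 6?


Net: cross layout. Take square 3 as the base (bottom).
Fold the four squares in the horizontal row up around 3: 2 -> left, 4 -> right, 5 wraps to the top.
Fold 1 and 6 up from 3: 1 -> back, 6 -> front.
Opposite pairs are therefore: (1, 6), (2, 4), (3, 5).
Face 6 is opposite face 1.
face 1


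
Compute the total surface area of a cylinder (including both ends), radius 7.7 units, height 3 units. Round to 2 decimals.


Shape: closed cylinder
Radius r = 7.7 units, Height h = 3 units
Formula: SA = 2*pi*r^2 + 2*pi*r*h = 2*pi*r*(r + h)
r + h = 10.7
2 * r * (r + h) = 2 * 7.7 * 10.7 = 164.78
SA = 164.78 * pi
SA = 517.67
517.67 units^2


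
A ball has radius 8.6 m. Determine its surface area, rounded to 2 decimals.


Shape: sphere
Radius r = 8.6 m
Formula: SA = 4 * pi * r^2
r^2 = 73.96
SA = 4 * pi * 73.96
SA = 295.84 * pi
SA = 929.41
929.41 m^2


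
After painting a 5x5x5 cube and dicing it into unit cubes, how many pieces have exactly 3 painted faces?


Large cube: 5 x 5 x 5, cut into unit cubes.
Cubes with 3 painted faces are at the corners. A cube always has 8 corners.
Count = 8
8 unit cubes


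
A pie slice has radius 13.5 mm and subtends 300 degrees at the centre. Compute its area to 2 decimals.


Shape: circular sector
Radius r = 13.5 mm, Angle = 300 degrees
Formula: A = (angle/360) * pi * r^2
r^2 = 182.25
Fraction of circle = 300/360
A = (300/360) * pi * 182.25
A = 151.875 * pi
A = 477.13
477.13 mm^2


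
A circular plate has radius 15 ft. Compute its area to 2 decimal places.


Shape: circle
Radius r = 15 ft
Formula: A = pi * r^2
r^2 = 15^2 = 225
A = pi * 225
A = 706.86
706.86 ft^2


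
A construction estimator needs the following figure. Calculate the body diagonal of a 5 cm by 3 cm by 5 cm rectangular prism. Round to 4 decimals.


Shape: rectangular box (space diagonal)
l = 5 cm, w = 3 cm, h = 5 cm
Visualize: the diagonal of the base, then a right triangle with that diagonal and the height.
Formula: d = sqrt(l^2 + w^2 + h^2)
l^2 + w^2 + h^2 = 25 + 9 + 25 = 59
d = sqrt(59)
d = 7.6811
7.6811 cm


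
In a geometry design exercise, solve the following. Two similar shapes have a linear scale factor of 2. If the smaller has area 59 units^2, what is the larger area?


Linear scale factor k = 2
Original area = 59 units^2
Rule: under a linear scaling by k, areas scale by k^2.
k^2 = 2^2 = 4
New area = 59 * 4
New area = 236
236 units^2


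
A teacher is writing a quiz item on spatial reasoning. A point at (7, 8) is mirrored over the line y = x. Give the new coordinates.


Transformation: reflection
Original point: (7, 8)
Rule for reflection over y = x: (x, y) -> (y, x)
Apply: (7, 8) -> (8, 7)
(8, 7)


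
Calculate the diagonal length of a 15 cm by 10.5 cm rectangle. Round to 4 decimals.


Shape: rectangle (diagonal via Pythagoras)
Sides: 15 cm and 10.5 cm
Formula: d = sqrt(l^2 + w^2)
l^2 = 225, w^2 = 110.25
l^2 + w^2 = 335.25
d = sqrt(335.25)
d = 18.3098
18.3098 cm


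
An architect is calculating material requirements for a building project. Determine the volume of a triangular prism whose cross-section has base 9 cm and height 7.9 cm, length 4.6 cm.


Shape: triangular prism
Triangle base = 9 cm, triangle height = 7.9 cm, prism length L = 4.6 cm
Formula: V = (1/2 * b * h_tri) * L
Cross-section area = 0.5 * 9 * 7.9 = 35.55
V = 35.55 * 4.6
V = 163.53
163.53 cm^3


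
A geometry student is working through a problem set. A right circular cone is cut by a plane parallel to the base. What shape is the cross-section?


Solid: right circular cone
Cutting plane: parallel to the base
Visualize the intersection of the plane with the solid's surface.
The boundary of the cut region is a circle.
circle


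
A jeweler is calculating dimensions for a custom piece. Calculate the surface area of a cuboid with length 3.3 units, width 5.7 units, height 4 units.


Shape: rectangular prism
l = 3.3 units, w = 5.7 units, h = 4 units
Formula: SA = 2(lw + lh + wh)
lw = 18.81, lh = 13.2, wh = 22.8
lw + lh + wh = 54.81
SA = 2 * 54.81
SA = 109.62
109.62 units^2


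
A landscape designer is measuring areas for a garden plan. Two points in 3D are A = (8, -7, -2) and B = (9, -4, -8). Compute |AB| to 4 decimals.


3D distance between two points
P1 = (8, -7, -2), P2 = (9, -4, -8)
Formula: d = sqrt((x2-x1)^2 + (y2-y1)^2 + (z2-z1)^2)
dx = 9 - 8 = 1
dy = -4 - -7 = 3
dz = -8 - -2 = -6
dx^2 + dy^2 + dz^2 = 1 + 9 + 36 = 46
d = sqrt(46)
d = 6.7823
6.7823 units


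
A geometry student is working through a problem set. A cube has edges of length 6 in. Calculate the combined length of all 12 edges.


Shape: cube
Side s = 6 in
A cube has 12 edges, all equal.
Formula: total edge length = 12 * s
Total = 12 * 6
Total = 72
72 in


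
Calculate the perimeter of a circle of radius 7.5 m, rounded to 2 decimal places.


Shape: circle
Radius r = 7.5 m
Formula: C = 2 * pi * r
C = 2 * pi * 7.5
C = 15 * pi
C = 47.12
47.12 m


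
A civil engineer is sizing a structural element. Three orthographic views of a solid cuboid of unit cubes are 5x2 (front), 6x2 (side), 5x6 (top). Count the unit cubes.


Orthographic views of a solid rectangular block:
Front view 5 x 2 -> length = 5, height = 2
Side view 6 x 2 -> width = 6, height = 2 (consistent)
Top view 5 x 6 -> confirms length = 5, width = 6
The block is 5 x 6 x 2.
Total unit cubes = 5 * 6 * 2 = 60
60 unit cubes


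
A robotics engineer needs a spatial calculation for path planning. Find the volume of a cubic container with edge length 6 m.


Shape: cube
Side s = 6 m
Formula: V = s^3
V = 6 * 6 * 6
V = 36 * 6
V = 216
216 m^3


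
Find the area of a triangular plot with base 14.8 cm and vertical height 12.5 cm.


Shape: triangle
Base b = 14.8 cm, Height h = 12.5 cm
Formula: A = (1/2) * b * h
A = 0.5 * 14.8 * 12.5
A = 0.5 * 185
A = 92.5
92.5 cm^2


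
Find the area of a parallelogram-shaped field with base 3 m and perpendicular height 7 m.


Shape: parallelogram
Base b = 3 m, Height h = 7 m
Formula: A = b * h
A = 3 * 7
A = 21
21 m^2


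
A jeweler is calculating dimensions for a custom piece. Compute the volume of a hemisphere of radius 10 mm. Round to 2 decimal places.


Shape: hemisphere (half of a sphere)
Radius r = 10 mm
Formula: V = (1/2) * (4/3) * pi * r^3 = (2/3) * pi * r^3
r^3 = 1000
(2/3) * 1000 = 666.666667
V = 666.666667 * pi
V = 2094.4
2094.4 mm^3


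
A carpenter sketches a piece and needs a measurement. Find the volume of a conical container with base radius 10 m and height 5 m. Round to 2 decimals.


Shape: cone
Radius r = 10 m, Height h = 5 m
Formula: V = (1/3) * pi * r^2 * h
r^2 = 100
pi * r^2 * h = pi * 100 * 5 = 500 * pi
V = 500 * pi / 3
V = 523.6
523.6 m^3


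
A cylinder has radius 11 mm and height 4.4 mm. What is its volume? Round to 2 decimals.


Shape: cylinder
Radius r = 11 mm, Height h = 4.4 mm
Formula: V = pi * r^2 * h
r^2 = 121
V = pi * 121 * 4.4
V = 532.4 * pi
V = 1672.58
1672.58 mm^3


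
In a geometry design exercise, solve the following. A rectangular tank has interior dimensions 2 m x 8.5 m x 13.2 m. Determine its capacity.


Shape: rectangular prism
l = 2 m, w = 8.5 m, h = 13.2 m
Formula: V = l * w * h
V = 2 * 8.5 * 13.2
V = 17 * 13.2
V = 224.4
224.4 m^3


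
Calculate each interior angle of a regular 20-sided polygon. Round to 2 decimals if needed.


Shape: regular icosagon (20 sides)
Formula: interior angle = (n - 2) * 180 / n
(n - 2) = 18
(n - 2) * 180 = 3240
angle = 3240 / 20
angle = 162
162 degrees


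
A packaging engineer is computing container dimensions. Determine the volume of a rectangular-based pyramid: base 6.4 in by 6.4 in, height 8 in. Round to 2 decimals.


Shape: rectangular pyramid
Base: 6.4 in x 6.4 in, Height h = 8 in
Formula: V = (1/3) * base_area * h
base_area = 6.4 * 6.4 = 40.96
base_area * h = 40.96 * 8 = 327.68
V = 327.68 / 3
V = 109.23
109.23 in^3


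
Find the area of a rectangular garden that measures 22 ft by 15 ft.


Shape: rectangle
Length l = 22 ft, Width w = 15 ft
Formula: A = l * w
A = 22 * 15
A = 330
330 ft^2


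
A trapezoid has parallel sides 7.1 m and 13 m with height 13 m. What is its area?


Shape: trapezoid
Parallel sides a = 7.1 m, b = 13 m; Height h = 13 m
Formula: A = (a + b) * h / 2
a + b = 7.1 + 13 = 20.1
A = 20.1 * 13 / 2
A = 261.3 / 2
A = 130.65
130.65 m^2


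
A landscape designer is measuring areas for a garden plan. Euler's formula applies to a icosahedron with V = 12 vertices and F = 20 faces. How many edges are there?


Polyhedron: icosahedron
Euler's formula for convex polyhedra: V - E + F = 2
Given: V = 12 vertices and F = 20 faces
Solve for E:
E = V + F - 2 = 12 + 20 - 2 = 30
30 edges


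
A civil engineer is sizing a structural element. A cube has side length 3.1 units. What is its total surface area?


Shape: cube
Side s = 3.1 units
A cube has 6 square faces.
Formula: SA = 6 * s^2
s^2 = 9.61
SA = 6 * 9.61
SA = 57.66
57.66 units^2


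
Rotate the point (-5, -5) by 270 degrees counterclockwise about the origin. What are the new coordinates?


Transformation: rotation about the origin
Original point: (-5, -5)
Rule for 270 deg counterclockwise: (x, y) -> (y, -x)
Apply: (-5, -5) -> (-5, 5)
(-5, 5)


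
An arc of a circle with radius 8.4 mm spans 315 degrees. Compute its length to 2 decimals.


Shape: circular arc
Radius r = 8.4 mm, Angle = 315 degrees
Formula: L = (angle/360) * 2 * pi * r
2 * pi * r = 16.8 * pi
L = (315/360) * 16.8 * pi
L = 14.7 * pi
L = 46.18
46.18 mm


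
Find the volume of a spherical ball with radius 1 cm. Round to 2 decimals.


Shape: sphere
Radius r = 1 cm
Formula: V = (4/3) * pi * r^3
r^3 = 1
(4/3) * 1 = 1.333333
V = 1.333333 * pi
V = 4.19
4.19 cm^3


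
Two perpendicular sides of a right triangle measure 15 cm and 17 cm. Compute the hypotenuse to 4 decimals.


Shape: right triangle
Legs a = 15 cm, b = 17 cm
Formula: c = sqrt(a^2 + b^2)
a^2 = 225, b^2 = 289
a^2 + b^2 = 514
c = sqrt(514)
c = 22.6716
22.6716 cm


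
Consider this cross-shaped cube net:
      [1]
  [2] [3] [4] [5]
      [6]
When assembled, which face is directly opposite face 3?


Net: cross layout. Take square 3 as the base (bottom).
Fold the four squares in the horizontal row up around 3: 2 -> left, 4 -> right, 5 wraps to the top.
Fold 1 and 6 up from 3: 1 -> back, 6 -> front.
Opposite pairs are therefore: (1, 6), (2, 4), (3, 5).
Face 3 is opposite face 5.
face 5


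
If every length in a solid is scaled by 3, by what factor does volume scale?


Linear scale factor k = 3
Rule: under a linear scaling by k, volumes scale by k^3.
k^3 = 3 * 3 * 3
k^3 = 9 * 3
k^3 = 27
Volume scales by a factor of 27.
27 (dimensionless)


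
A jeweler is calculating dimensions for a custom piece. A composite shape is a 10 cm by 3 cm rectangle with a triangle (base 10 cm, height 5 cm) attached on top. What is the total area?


Composite shape: rectangle + triangle
Rectangle area = 10 * 3 = 30
Triangle area = 0.5 * 10 * 5 = 25
Total = 30 + 25
Total = 55
55 cm^2


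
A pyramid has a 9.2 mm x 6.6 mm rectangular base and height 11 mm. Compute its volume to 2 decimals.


Shape: rectangular pyramid
Base: 9.2 mm x 6.6 mm, Height h = 11 mm
Formula: V = (1/3) * base_area * h
base_area = 9.2 * 6.6 = 60.72
base_area * h = 60.72 * 11 = 667.92
V = 667.92 / 3
V = 222.64
222.64 mm^3


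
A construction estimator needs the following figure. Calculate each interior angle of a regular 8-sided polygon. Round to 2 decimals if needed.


Shape: regular octagon (8 sides)
Formula: interior angle = (n - 2) * 180 / n
(n - 2) = 6
(n - 2) * 180 = 1080
angle = 1080 / 8
angle = 135
135 degrees


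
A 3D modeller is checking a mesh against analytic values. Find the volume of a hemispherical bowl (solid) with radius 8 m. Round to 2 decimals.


Shape: hemisphere (half of a sphere)
Radius r = 8 m
Formula: V = (1/2) * (4/3) * pi * r^3 = (2/3) * pi * r^3
r^3 = 512
(2/3) * 512 = 341.333333
V = 341.333333 * pi
V = 1072.33
1072.33 m^3


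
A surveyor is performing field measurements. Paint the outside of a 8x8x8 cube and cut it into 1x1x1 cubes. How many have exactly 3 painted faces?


Large cube: 8 x 8 x 8, cut into unit cubes.
Cubes with 3 painted faces are at the corners. A cube always has 8 corners.
Count = 8
8 unit cubes


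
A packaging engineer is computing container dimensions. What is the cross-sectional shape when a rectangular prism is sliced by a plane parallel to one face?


Solid: rectangular prism
Cutting plane: parallel to one face
Visualize the intersection of the plane with the solid's surface.
The boundary of the cut region is a rectangle.
rectangle


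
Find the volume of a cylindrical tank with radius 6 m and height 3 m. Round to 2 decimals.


Shape: cylinder
Radius r = 6 m, Height h = 3 m
Formula: V = pi * r^2 * h
r^2 = 36
V = pi * 36 * 3
V = 108 * pi
V = 339.29
339.29 m^3


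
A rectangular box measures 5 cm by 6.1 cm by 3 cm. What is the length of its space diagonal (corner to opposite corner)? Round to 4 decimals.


Shape: rectangular box (space diagonal)
l = 5 cm, w = 6.1 cm, h = 3 cm
Visualize: the diagonal of the base, then a right triangle with that diagonal and the height.
Formula: d = sqrt(l^2 + w^2 + h^2)
l^2 + w^2 + h^2 = 25 + 37.21 + 9 = 71.21
d = sqrt(71.21)
d = 8.4386
8.4386 cm


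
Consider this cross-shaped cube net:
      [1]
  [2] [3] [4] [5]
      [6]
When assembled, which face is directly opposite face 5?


Net: cross layout. Take square 3 as the base (bottom).
Fold the four squares in the horizontal row up around 3: 2 -> left, 4 -> right, 5 wraps to the top.
Fold 1 and 6 up from 3: 1 -> back, 6 -> front.
Opposite pairs are therefore: (1, 6), (2, 4), (3, 5).
Face 5 is opposite face 3.
face 3


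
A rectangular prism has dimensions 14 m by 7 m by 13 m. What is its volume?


Shape: rectangular prism
l = 14 m, w = 7 m, h = 13 m
Formula: V = l * w * h
V = 14 * 7 * 13
V = 98 * 13
V = 1274
1274 m^3


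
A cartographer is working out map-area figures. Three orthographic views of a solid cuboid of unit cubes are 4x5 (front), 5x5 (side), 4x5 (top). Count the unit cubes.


Orthographic views of a solid rectangular block:
Front view 4 x 5 -> length = 4, height = 5
Side view 5 x 5 -> width = 5, height = 5 (consistent)
Top view 4 x 5 -> confirms length = 4, width = 5
The block is 4 x 5 x 5.
Total unit cubes = 4 * 5 * 5 = 100
100 unit cubes


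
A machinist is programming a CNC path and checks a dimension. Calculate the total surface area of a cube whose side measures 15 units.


Shape: cube
Side s = 15 units
A cube has 6 square faces.
Formula: SA = 6 * s^2
s^2 = 225
SA = 6 * 225
SA = 1350
1350 units^2


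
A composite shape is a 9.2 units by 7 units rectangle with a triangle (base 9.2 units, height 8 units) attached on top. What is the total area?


Composite shape: rectangle + triangle
Rectangle area = 9.2 * 7 = 64.4
Triangle area = 0.5 * 9.2 * 8 = 36.8
Total = 64.4 + 36.8
Total = 101.2
101.2 units^2


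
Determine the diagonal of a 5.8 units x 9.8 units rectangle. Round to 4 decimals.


Shape: rectangle (diagonal via Pythagoras)
Sides: 5.8 units and 9.8 units
Formula: d = sqrt(l^2 + w^2)
l^2 = 33.64, w^2 = 96.04
l^2 + w^2 = 129.68
d = sqrt(129.68)
d = 11.3877
11.3877 units


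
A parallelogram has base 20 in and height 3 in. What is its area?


Shape: parallelogram
Base b = 20 in, Height h = 3 in
Formula: A = b * h
A = 20 * 3
A = 60
60 in^2


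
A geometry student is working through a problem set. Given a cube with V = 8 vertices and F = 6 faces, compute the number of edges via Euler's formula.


Polyhedron: cube
Euler's formula for convex polyhedra: V - E + F = 2
Given: V = 8 vertices and F = 6 faces
Solve for E:
E = V + F - 2 = 8 + 6 - 2 = 12
12 edges


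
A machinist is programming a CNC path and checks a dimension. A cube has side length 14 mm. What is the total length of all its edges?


Shape: cube
Side s = 14 mm
A cube has 12 edges, all equal.
Formula: total edge length = 12 * s
Total = 12 * 14
Total = 168
168 mm


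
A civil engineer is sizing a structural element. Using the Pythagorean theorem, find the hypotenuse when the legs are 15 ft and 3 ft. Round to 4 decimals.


Shape: right triangle
Legs a = 15 ft, b = 3 ft
Formula: c = sqrt(a^2 + b^2)
a^2 = 225, b^2 = 9
a^2 + b^2 = 234
c = sqrt(234)
c = 15.2971
15.2971 ft


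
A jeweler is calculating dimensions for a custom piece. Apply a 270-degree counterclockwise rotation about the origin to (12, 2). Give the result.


Transformation: rotation about the origin
Original point: (12, 2)
Rule for 270 deg counterclockwise: (x, y) -> (y, -x)
Apply: (12, 2) -> (2, -12)
(2, -12)


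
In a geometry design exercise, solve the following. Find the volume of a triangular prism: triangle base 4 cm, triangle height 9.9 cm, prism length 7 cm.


Shape: triangular prism
Triangle base = 4 cm, triangle height = 9.9 cm, prism length L = 7 cm
Formula: V = (1/2 * b * h_tri) * L
Cross-section area = 0.5 * 4 * 9.9 = 19.8
V = 19.8 * 7
V = 138.6
138.6 cm^3


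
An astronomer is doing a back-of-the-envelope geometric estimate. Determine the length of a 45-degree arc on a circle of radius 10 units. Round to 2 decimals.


Shape: circular arc
Radius r = 10 units, Angle = 45 degrees
Formula: L = (angle/360) * 2 * pi * r
2 * pi * r = 20 * pi
L = (45/360) * 20 * pi
L = 2.5 * pi
L = 7.85
7.85 units


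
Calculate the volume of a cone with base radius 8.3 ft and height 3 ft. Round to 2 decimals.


Shape: cone
Radius r = 8.3 ft, Height h = 3 ft
Formula: V = (1/3) * pi * r^2 * h
r^2 = 68.89
pi * r^2 * h = pi * 68.89 * 3 = 206.67 * pi
V = 206.67 * pi / 3
V = 216.42
216.42 ft^3


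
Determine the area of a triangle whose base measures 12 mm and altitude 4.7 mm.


Shape: triangle
Base b = 12 mm, Height h = 4.7 mm
Formula: A = (1/2) * b * h
A = 0.5 * 12 * 4.7
A = 0.5 * 56.4
A = 28.2
28.2 mm^2


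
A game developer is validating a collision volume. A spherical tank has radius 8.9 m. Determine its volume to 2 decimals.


Shape: sphere
Radius r = 8.9 m
Formula: V = (4/3) * pi * r^3
r^3 = 704.969
(4/3) * 704.969 = 939.958667
V = 939.958667 * pi
V = 2952.97
2952.97 m^3


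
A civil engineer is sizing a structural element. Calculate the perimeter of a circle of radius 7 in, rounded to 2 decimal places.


Shape: circle
Radius r = 7 in
Formula: C = 2 * pi * r
C = 2 * pi * 7
C = 14 * pi
C = 43.98
43.98 in


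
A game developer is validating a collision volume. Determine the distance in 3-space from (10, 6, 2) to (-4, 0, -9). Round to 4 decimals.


3D distance between two points
P1 = (10, 6, 2), P2 = (-4, 0, -9)
Formula: d = sqrt((x2-x1)^2 + (y2-y1)^2 + (z2-z1)^2)
dx = -4 - 10 = -14
dy = 0 - 6 = -6
dz = -9 - 2 = -11
dx^2 + dy^2 + dz^2 = 196 + 36 + 121 = 353
d = sqrt(353)
d = 18.7883
18.7883 units


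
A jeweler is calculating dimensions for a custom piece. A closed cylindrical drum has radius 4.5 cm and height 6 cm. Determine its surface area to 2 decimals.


Shape: closed cylinder
Radius r = 4.5 cm, Height h = 6 cm
Formula: SA = 2*pi*r^2 + 2*pi*r*h = 2*pi*r*(r + h)
r + h = 10.5
2 * r * (r + h) = 2 * 4.5 * 10.5 = 94.5
SA = 94.5 * pi
SA = 296.88
296.88 cm^2


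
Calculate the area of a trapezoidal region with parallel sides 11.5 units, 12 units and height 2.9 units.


Shape: trapezoid
Parallel sides a = 11.5 units, b = 12 units; Height h = 2.9 units
Formula: A = (a + b) * h / 2
a + b = 11.5 + 12 = 23.5
A = 23.5 * 2.9 / 2
A = 68.15 / 2
A = 34.075
34.075 units^2


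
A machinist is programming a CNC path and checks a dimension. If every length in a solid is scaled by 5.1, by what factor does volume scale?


Linear scale factor k = 5.1
Rule: under a linear scaling by k, volumes scale by k^3.
k^3 = 5.1 * 5.1 * 5.1
k^3 = 26.01 * 5.1
k^3 = 132.651
Volume scales by a factor of 132.651.
132.651 (dimensionless)


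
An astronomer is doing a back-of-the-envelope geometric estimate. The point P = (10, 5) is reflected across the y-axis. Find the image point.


Transformation: reflection
Original point: (10, 5)
Rule for reflection over the y-axis: (x, y) -> (-x, y)
Apply: (10, 5) -> (-10, 5)
(-10, 5)


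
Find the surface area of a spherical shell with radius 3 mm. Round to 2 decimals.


Shape: sphere
Radius r = 3 mm
Formula: SA = 4 * pi * r^2
r^2 = 9
SA = 4 * pi * 9
SA = 36 * pi
SA = 113.1
113.1 mm^2


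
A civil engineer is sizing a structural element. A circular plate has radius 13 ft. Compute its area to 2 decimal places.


Shape: circle
Radius r = 13 ft
Formula: A = pi * r^2
r^2 = 13^2 = 169
A = pi * 169
A = 530.93
530.93 ft^2


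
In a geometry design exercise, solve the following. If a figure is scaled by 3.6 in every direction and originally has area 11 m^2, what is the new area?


Linear scale factor k = 3.6
Original area = 11 m^2
Rule: under a linear scaling by k, areas scale by k^2.
k^2 = 3.6^2 = 12.96
New area = 11 * 12.96
New area = 142.56
142.56 m^2


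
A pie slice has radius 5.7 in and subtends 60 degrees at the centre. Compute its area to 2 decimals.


Shape: circular sector
Radius r = 5.7 in, Angle = 60 degrees
Formula: A = (angle/360) * pi * r^2
r^2 = 32.49
Fraction of circle = 60/360
A = (60/360) * pi * 32.49
A = 5.415 * pi
A = 17.01
17.01 in^2


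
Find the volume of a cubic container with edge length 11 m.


Shape: cube
Side s = 11 m
Formula: V = s^3
V = 11 * 11 * 11
V = 121 * 11
V = 1331
1331 m^3


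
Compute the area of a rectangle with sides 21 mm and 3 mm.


Shape: rectangle
Length l = 21 mm, Width w = 3 mm
Formula: A = l * w
A = 21 * 3
A = 63
63 mm^2


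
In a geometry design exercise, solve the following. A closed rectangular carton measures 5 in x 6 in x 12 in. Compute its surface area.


Shape: rectangular prism
l = 5 in, w = 6 in, h = 12 in
Formula: SA = 2(lw + lh + wh)
lw = 30, lh = 60, wh = 72
lw + lh + wh = 162
SA = 2 * 162
SA = 324
324 in^2


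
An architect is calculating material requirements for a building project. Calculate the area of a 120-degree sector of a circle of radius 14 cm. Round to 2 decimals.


Shape: circular sector
Radius r = 14 cm, Angle = 120 degrees
Formula: A = (angle/360) * pi * r^2
r^2 = 196
Fraction of circle = 120/360
A = (120/360) * pi * 196
A = 65.333333 * pi
A = 205.25
205.25 cm^2


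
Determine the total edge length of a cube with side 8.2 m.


Shape: cube
Side s = 8.2 m
A cube has 12 edges, all equal.
Formula: total edge length = 12 * s
Total = 12 * 8.2
Total = 98.4
98.4 m


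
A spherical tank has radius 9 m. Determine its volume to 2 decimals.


Shape: sphere
Radius r = 9 m
Formula: V = (4/3) * pi * r^3
r^3 = 729
(4/3) * 729 = 972
V = 972 * pi
V = 3053.63
3053.63 m^3


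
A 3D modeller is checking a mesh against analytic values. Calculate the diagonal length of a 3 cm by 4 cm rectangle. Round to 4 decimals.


Shape: rectangle (diagonal via Pythagoras)
Sides: 3 cm and 4 cm
Formula: d = sqrt(l^2 + w^2)
l^2 = 9, w^2 = 16
l^2 + w^2 = 25
d = sqrt(25)
d = 5.0
5 cm


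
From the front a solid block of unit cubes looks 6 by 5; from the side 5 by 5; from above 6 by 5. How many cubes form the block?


Orthographic views of a solid rectangular block:
Front view 6 x 5 -> length = 6, height = 5
Side view 5 x 5 -> width = 5, height = 5 (consistent)
Top view 6 x 5 -> confirms length = 6, width = 5
The block is 6 x 5 x 5.
Total unit cubes = 6 * 5 * 5 = 150
150 unit cubes


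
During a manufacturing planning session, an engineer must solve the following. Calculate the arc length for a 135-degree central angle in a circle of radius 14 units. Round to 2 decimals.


Shape: circular arc
Radius r = 14 units, Angle = 135 degrees
Formula: L = (angle/360) * 2 * pi * r
2 * pi * r = 28 * pi
L = (135/360) * 28 * pi
L = 10.5 * pi
L = 32.99
32.99 units


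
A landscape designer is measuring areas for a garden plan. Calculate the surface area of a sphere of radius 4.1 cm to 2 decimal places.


Shape: sphere
Radius r = 4.1 cm
Formula: SA = 4 * pi * r^2
r^2 = 16.81
SA = 4 * pi * 16.81
SA = 67.24 * pi
SA = 211.24
211.24 cm^2


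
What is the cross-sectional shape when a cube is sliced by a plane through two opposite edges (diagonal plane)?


Solid: cube
Cutting plane: through two opposite edges (diagonal plane)
Visualize the intersection of the plane with the solid's surface.
The boundary of the cut region is a rectangle.
rectangle


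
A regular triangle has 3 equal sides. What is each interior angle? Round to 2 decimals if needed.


Shape: regular triangle (3 sides)
Formula: interior angle = (n - 2) * 180 / n
(n - 2) = 1
(n - 2) * 180 = 180
angle = 180 / 3
angle = 60
60 degrees


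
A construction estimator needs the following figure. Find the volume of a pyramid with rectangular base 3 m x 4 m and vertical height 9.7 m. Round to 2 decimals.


Shape: rectangular pyramid
Base: 3 m x 4 m, Height h = 9.7 m
Formula: V = (1/3) * base_area * h
base_area = 3 * 4 = 12
base_area * h = 12 * 9.7 = 116.4
V = 116.4 / 3
V = 38.8
38.8 m^3


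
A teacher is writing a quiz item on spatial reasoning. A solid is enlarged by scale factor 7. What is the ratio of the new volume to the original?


Linear scale factor k = 7
Rule: under a linear scaling by k, volumes scale by k^3.
k^3 = 7 * 7 * 7
k^3 = 49 * 7
k^3 = 343
Volume scales by a factor of 343.
343 (dimensionless)


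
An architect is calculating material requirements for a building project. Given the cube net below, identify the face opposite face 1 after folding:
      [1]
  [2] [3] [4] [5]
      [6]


Net: cross layout. Take square 3 as the base (bottom).
Fold the four squares in the horizontal row up around 3: 2 -> left, 4 -> right, 5 wraps to the top.
Fold 1 and 6 up from 3: 1 -> back, 6 -> front.
Opposite pairs are therefore: (1, 6), (2, 4), (3, 5).
Face 1 is opposite face 6.
face 6
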